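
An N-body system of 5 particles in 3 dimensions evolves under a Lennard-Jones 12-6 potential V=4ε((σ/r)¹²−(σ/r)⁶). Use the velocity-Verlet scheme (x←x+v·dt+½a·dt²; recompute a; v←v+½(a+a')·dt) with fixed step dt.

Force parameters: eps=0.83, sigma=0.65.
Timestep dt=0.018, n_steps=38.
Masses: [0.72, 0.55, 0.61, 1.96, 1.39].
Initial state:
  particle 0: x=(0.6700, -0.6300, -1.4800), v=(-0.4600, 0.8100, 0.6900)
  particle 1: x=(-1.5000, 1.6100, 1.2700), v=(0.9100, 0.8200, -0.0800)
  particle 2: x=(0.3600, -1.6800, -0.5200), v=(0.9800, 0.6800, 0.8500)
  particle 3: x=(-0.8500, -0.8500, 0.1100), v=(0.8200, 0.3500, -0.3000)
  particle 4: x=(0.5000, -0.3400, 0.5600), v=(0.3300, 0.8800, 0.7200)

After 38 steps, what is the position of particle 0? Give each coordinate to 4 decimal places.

(0.3480, -0.1020, -0.9748)

step 0: x0=(0.6700, -0.6300, -1.4800) x1=(-1.5000, 1.6100, 1.2700) x2=(0.3600, -1.6800, -0.5200) x3=(-0.8500, -0.8500, 0.1100) x4=(0.5000, -0.3400, 0.5600)
step 1: x0=(0.6617, -0.6154, -1.4676) x1=(-1.4836, 1.6248, 1.2686) x2=(0.3776, -1.6677, -0.5047) x3=(-0.8352, -0.8437, 0.1046) x4=(0.5059, -0.3242, 0.5730)
step 2: x0=(0.6534, -0.6009, -1.4551) x1=(-1.4672, 1.6395, 1.2671) x2=(0.3953, -1.6554, -0.4894) x3=(-0.8204, -0.8374, 0.0992) x4=(0.5118, -0.3083, 0.5859)
step 3: x0=(0.6451, -0.5864, -1.4426) x1=(-1.4509, 1.6543, 1.2657) x2=(0.4129, -1.6430, -0.4742) x3=(-0.8056, -0.8311, 0.0938) x4=(0.5177, -0.2925, 0.5988)
step 4: x0=(0.6368, -0.5720, -1.4300) x1=(-1.4345, 1.6690, 1.2642) x2=(0.4305, -1.6305, -0.4589) x3=(-0.7908, -0.8248, 0.0884) x4=(0.5236, -0.2767, 0.6117)
step 5: x0=(0.6285, -0.5575, -1.4174) x1=(-1.4181, 1.6838, 1.2628) x2=(0.4480, -1.6179, -0.4437) x3=(-0.7759, -0.8185, 0.0830) x4=(0.5295, -0.2610, 0.6246)
step 6: x0=(0.6201, -0.5431, -1.4048) x1=(-1.4017, 1.6985, 1.2614) x2=(0.4656, -1.6053, -0.4285) x3=(-0.7611, -0.8122, 0.0776) x4=(0.5353, -0.2452, 0.6375)
step 7: x0=(0.6118, -0.5288, -1.3921) x1=(-1.3853, 1.7133, 1.2599) x2=(0.4831, -1.5926, -0.4133) x3=(-0.7462, -0.8059, 0.0722) x4=(0.5412, -0.2294, 0.6504)
step 8: x0=(0.6034, -0.5145, -1.3794) x1=(-1.3689, 1.7280, 1.2585) x2=(0.5006, -1.5798, -0.3981) x3=(-0.7313, -0.7996, 0.0668) x4=(0.5470, -0.2137, 0.6633)
step 9: x0=(0.5951, -0.5002, -1.3666) x1=(-1.3526, 1.7428, 1.2570) x2=(0.5181, -1.5669, -0.3829) x3=(-0.7163, -0.7933, 0.0614) x4=(0.5528, -0.1980, 0.6761)
step 10: x0=(0.5867, -0.4860, -1.3538) x1=(-1.3362, 1.7575, 1.2556) x2=(0.5356, -1.5540, -0.3678) x3=(-0.7014, -0.7870, 0.0560) x4=(0.5586, -0.1822, 0.6889)
step 11: x0=(0.5783, -0.4718, -1.3410) x1=(-1.3198, 1.7723, 1.2541) x2=(0.5530, -1.5409, -0.3526) x3=(-0.6864, -0.7807, 0.0506) x4=(0.5643, -0.1665, 0.7018)
step 12: x0=(0.5699, -0.4576, -1.3281) x1=(-1.3034, 1.7870, 1.2527) x2=(0.5704, -1.5278, -0.3375) x3=(-0.6714, -0.7744, 0.0452) x4=(0.5701, -0.1508, 0.7146)
step 13: x0=(0.5615, -0.4435, -1.3152) x1=(-1.2870, 1.8018, 1.2512) x2=(0.5877, -1.5147, -0.3224) x3=(-0.6563, -0.7681, 0.0398) x4=(0.5758, -0.1352, 0.7274)
step 14: x0=(0.5532, -0.4294, -1.3022) x1=(-1.2706, 1.8165, 1.2498) x2=(0.6050, -1.5014, -0.3073) x3=(-0.6413, -0.7619, 0.0344) x4=(0.5816, -0.1195, 0.7401)
step 15: x0=(0.5448, -0.4153, -1.2892) x1=(-1.2542, 1.8313, 1.2484) x2=(0.6223, -1.4881, -0.2923) x3=(-0.6262, -0.7556, 0.0290) x4=(0.5873, -0.1038, 0.7529)
step 16: x0=(0.5364, -0.4013, -1.2762) x1=(-1.2378, 1.8460, 1.2469) x2=(0.6395, -1.4747, -0.2772) x3=(-0.6111, -0.7493, 0.0236) x4=(0.5930, -0.0882, 0.7657)
step 17: x0=(0.5280, -0.3873, -1.2631) x1=(-1.2215, 1.8608, 1.2455) x2=(0.6567, -1.4612, -0.2622) x3=(-0.5960, -0.7430, 0.0182) x4=(0.5987, -0.0726, 0.7784)
step 18: x0=(0.5195, -0.3733, -1.2499) x1=(-1.2051, 1.8755, 1.2440) x2=(0.6738, -1.4476, -0.2472) x3=(-0.5808, -0.7367, 0.0127) x4=(0.6044, -0.0569, 0.7911)
step 19: x0=(0.5111, -0.3594, -1.2367) x1=(-1.1887, 1.8903, 1.2426) x2=(0.6908, -1.4340, -0.2322) x3=(-0.5657, -0.7305, 0.0073) x4=(0.6100, -0.0413, 0.8038)
step 20: x0=(0.5027, -0.3455, -1.2235) x1=(-1.1723, 1.9050, 1.2411) x2=(0.7079, -1.4203, -0.2172) x3=(-0.5505, -0.7242, 0.0019) x4=(0.6157, -0.0257, 0.8165)
step 21: x0=(0.4943, -0.3316, -1.2102) x1=(-1.1559, 1.9197, 1.2397) x2=(0.7248, -1.4065, -0.2022) x3=(-0.5352, -0.7179, -0.0035) x4=(0.6213, -0.0102, 0.8292)
step 22: x0=(0.4858, -0.3178, -1.1969) x1=(-1.1395, 1.9345, 1.2382) x2=(0.7417, -1.3926, -0.1872) x3=(-0.5200, -0.7116, -0.0089) x4=(0.6270, 0.0054, 0.8419)
step 23: x0=(0.4774, -0.3040, -1.1835) x1=(-1.1231, 1.9492, 1.2368) x2=(0.7585, -1.3787, -0.1723) x3=(-0.5047, -0.7054, -0.0143) x4=(0.6326, 0.0210, 0.8545)
step 24: x0=(0.4689, -0.2902, -1.1701) x1=(-1.1067, 1.9639, 1.2353) x2=(0.7753, -1.3647, -0.1573) x3=(-0.4894, -0.6991, -0.0198) x4=(0.6382, 0.0365, 0.8672)
step 25: x0=(0.4605, -0.2765, -1.1566) x1=(-1.0903, 1.9787, 1.2339) x2=(0.7920, -1.3506, -0.1424) x3=(-0.4740, -0.6928, -0.0252) x4=(0.6438, 0.0520, 0.8798)
step 26: x0=(0.4520, -0.2628, -1.1431) x1=(-1.0739, 1.9934, 1.2324) x2=(0.8087, -1.3364, -0.1275) x3=(-0.4587, -0.6866, -0.0306) x4=(0.6494, 0.0676, 0.8924)
step 27: x0=(0.4435, -0.2492, -1.1295) x1=(-1.0575, 2.0081, 1.2310) x2=(0.8252, -1.3222, -0.1126) x3=(-0.4432, -0.6803, -0.0361) x4=(0.6550, 0.0831, 0.9050)
step 28: x0=(0.4350, -0.2356, -1.1158) x1=(-1.0411, 2.0229, 1.2295) x2=(0.8417, -1.3079, -0.0977) x3=(-0.4278, -0.6741, -0.0415) x4=(0.6606, 0.0986, 0.9176)
step 29: x0=(0.4265, -0.2220, -1.1021) x1=(-1.0247, 2.0376, 1.2281) x2=(0.8582, -1.2935, -0.0829) x3=(-0.4123, -0.6678, -0.0470) x4=(0.6662, 0.1141, 0.9302)
step 30: x0=(0.4179, -0.2084, -1.0883) x1=(-1.0083, 2.0523, 1.2266) x2=(0.8745, -1.2790, -0.0680) x3=(-0.3968, -0.6615, -0.0525) x4=(0.6718, 0.1295, 0.9428)
step 31: x0=(0.4093, -0.1949, -1.0745) x1=(-0.9919, 2.0671, 1.2252) x2=(0.8908, -1.2645, -0.0532) x3=(-0.3813, -0.6553, -0.0580) x4=(0.6774, 0.1450, 0.9553)
step 32: x0=(0.4007, -0.1815, -1.0605) x1=(-0.9755, 2.0818, 1.2237) x2=(0.9070, -1.2499, -0.0384) x3=(-0.3657, -0.6490, -0.0635) x4=(0.6829, 0.1605, 0.9679)
step 33: x0=(0.3921, -0.1681, -1.0465) x1=(-0.9591, 2.0965, 1.2223) x2=(0.9231, -1.2353, -0.0236) x3=(-0.3500, -0.6427, -0.0690) x4=(0.6885, 0.1759, 0.9804)
step 34: x0=(0.3834, -0.1547, -1.0324) x1=(-0.9427, 2.1112, 1.2208) x2=(0.9391, -1.2206, -0.0088) x3=(-0.3344, -0.6365, -0.0746) x4=(0.6940, 0.1914, 0.9929)
step 35: x0=(0.3746, -0.1414, -1.0182) x1=(-0.9263, 2.1259, 1.2193) x2=(0.9551, -1.2058, 0.0060) x3=(-0.3186, -0.6302, -0.0801) x4=(0.6996, 0.2068, 1.0054)
step 36: x0=(0.3658, -0.1282, -1.0039) x1=(-0.9099, 2.1407, 1.2179) x2=(0.9710, -1.1909, 0.0208) x3=(-0.3029, -0.6239, -0.0857) x4=(0.7051, 0.2222, 1.0179)
step 37: x0=(0.3569, -0.1151, -0.9894) x1=(-0.8935, 2.1554, 1.2164) x2=(0.9868, -1.1760, 0.0355) x3=(-0.2870, -0.6176, -0.0914) x4=(0.7107, 0.2376, 1.0304)
step 38: x0=(0.3480, -0.1020, -0.9748) x1=(-0.8771, 2.1701, 1.2150) x2=(1.0025, -1.1611, 0.0502) x3=(-0.2711, -0.6113, -0.0970) x4=(0.7162, 0.2530, 1.0429)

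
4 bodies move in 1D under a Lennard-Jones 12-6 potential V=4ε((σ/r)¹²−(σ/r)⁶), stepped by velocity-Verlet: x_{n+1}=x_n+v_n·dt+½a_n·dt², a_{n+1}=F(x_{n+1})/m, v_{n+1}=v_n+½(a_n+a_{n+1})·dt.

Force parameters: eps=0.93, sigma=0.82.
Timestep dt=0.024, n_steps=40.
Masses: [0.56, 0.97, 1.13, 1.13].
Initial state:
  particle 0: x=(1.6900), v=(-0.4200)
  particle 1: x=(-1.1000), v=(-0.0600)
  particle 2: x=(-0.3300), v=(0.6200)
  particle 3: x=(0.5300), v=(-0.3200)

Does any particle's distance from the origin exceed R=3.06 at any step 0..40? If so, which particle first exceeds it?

step 0: x0=(1.6900) x1=(-1.1000) x2=(-0.3300) x3=(0.5300)
step 1: x0=(1.6790) x1=(-1.1254) x2=(-0.2969) x3=(0.5252)
step 2: x0=(1.6660) x1=(-1.1640) x2=(-0.2657) x3=(0.5345)
step 3: x0=(1.6508) x1=(-1.2038) x2=(-0.2549) x3=(0.5664)
step 4: x0=(1.6331) x1=(-1.2426) x2=(-0.2584) x3=(0.6129)
step 5: x0=(1.6125) x1=(-1.2798) x2=(-0.2667) x3=(0.6643)
step 6: x0=(1.5901) x1=(-1.3153) x2=(-0.2759) x3=(0.7161)
step 7: x0=(1.5742) x1=(-1.3493) x2=(-0.2852) x3=(0.7633)
step 8: x0=(1.5926) x1=(-1.3816) x2=(-0.2943) x3=(0.7921)
step 9: x0=(1.6544) x1=(-1.4126) x2=(-0.3034) x3=(0.7981)
step 10: x0=(1.7272) x1=(-1.4422) x2=(-0.3124) x3=(0.7975)
step 11: x0=(1.7994) x1=(-1.4706) x2=(-0.3214) x3=(0.7960)
step 12: x0=(1.8688) x1=(-1.4979) x2=(-0.3302) x3=(0.7948)
step 13: x0=(1.9355) x1=(-1.5241) x2=(-0.3387) x3=(0.7937)
step 14: x0=(2.0003) x1=(-1.5494) x2=(-0.3471) x3=(0.7927)
step 15: x0=(2.0635) x1=(-1.5737) x2=(-0.3552) x3=(0.7913)
step 16: x0=(2.1256) x1=(-1.5972) x2=(-0.3631) x3=(0.7895)
step 17: x0=(2.1869) x1=(-1.6200) x2=(-0.3706) x3=(0.7872)
step 18: x0=(2.2475) x1=(-1.6420) x2=(-0.3779) x3=(0.7843)
step 19: x0=(2.3077) x1=(-1.6633) x2=(-0.3848) x3=(0.7806)
step 20: x0=(2.3676) x1=(-1.6841) x2=(-0.3913) x3=(0.7762)
step 21: x0=(2.4272) x1=(-1.7042) x2=(-0.3974) x3=(0.7711)
step 22: x0=(2.4865) x1=(-1.7238) x2=(-0.4031) x3=(0.7652)
step 23: x0=(2.5457) x1=(-1.7428) x2=(-0.4084) x3=(0.7584)
step 24: x0=(2.6048) x1=(-1.7614) x2=(-0.4132) x3=(0.7508)
step 25: x0=(2.6638) x1=(-1.7796) x2=(-0.4174) x3=(0.7424)
step 26: x0=(2.7228) x1=(-1.7973) x2=(-0.4211) x3=(0.7330)
step 27: x0=(2.7816) x1=(-1.8146) x2=(-0.4242) x3=(0.7227)
step 28: x0=(2.8404) x1=(-1.8315) x2=(-0.4266) x3=(0.7115)
step 29: x0=(2.8992) x1=(-1.8481) x2=(-0.4283) x3=(0.6993)
step 30: x0=(2.9580) x1=(-1.8643) x2=(-0.4293) x3=(0.6861)
step 31: x0=(3.0167) x1=(-1.8803) x2=(-0.4294) x3=(0.6717)
step 32: x0=(3.0754) x1=(-1.8959) x2=(-0.4285) x3=(0.6562)
step 33: x0=(3.1341) x1=(-1.9113) x2=(-0.4267) x3=(0.6395)
step 34: x0=(3.1928) x1=(-1.9265) x2=(-0.4238) x3=(0.6214)
step 35: x0=(3.2515) x1=(-1.9414) x2=(-0.4197) x3=(0.6021)
step 36: x0=(3.3101) x1=(-1.9562) x2=(-0.4144) x3=(0.5813)
step 37: x0=(3.3688) x1=(-1.9707) x2=(-0.4079) x3=(0.5592)
step 38: x0=(3.4274) x1=(-1.9850) x2=(-0.4005) x3=(0.5359)
step 39: x0=(3.4861) x1=(-1.9992) x2=(-0.3926) x3=(0.5122)
step 40: x0=(3.5447) x1=(-2.0133) x2=(-0.3856) x3=(0.4891)

yes, particle 0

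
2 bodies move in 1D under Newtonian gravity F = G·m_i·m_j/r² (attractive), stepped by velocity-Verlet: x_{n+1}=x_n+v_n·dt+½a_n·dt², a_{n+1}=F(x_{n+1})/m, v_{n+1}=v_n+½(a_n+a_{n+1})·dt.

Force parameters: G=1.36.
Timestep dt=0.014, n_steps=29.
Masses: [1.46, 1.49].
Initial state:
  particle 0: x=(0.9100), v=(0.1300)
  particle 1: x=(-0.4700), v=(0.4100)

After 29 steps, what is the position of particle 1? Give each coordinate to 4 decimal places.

step 0: x0=(0.9100) x1=(-0.4700)
step 1: x0=(0.9117) x1=(-0.4642)
step 2: x0=(0.9132) x1=(-0.4581)
step 3: x0=(0.9145) x1=(-0.4519)
step 4: x0=(0.9156) x1=(-0.4454)
step 5: x0=(0.9165) x1=(-0.4387)
step 6: x0=(0.9171) x1=(-0.4318)
step 7: x0=(0.9176) x1=(-0.4247)
step 8: x0=(0.9178) x1=(-0.4174)
step 9: x0=(0.9178) x1=(-0.4099)
step 10: x0=(0.9175) x1=(-0.4021)
step 11: x0=(0.9171) x1=(-0.3942)
step 12: x0=(0.9164) x1=(-0.3860)
step 13: x0=(0.9154) x1=(-0.3775)
step 14: x0=(0.9143) x1=(-0.3689)
step 15: x0=(0.9129) x1=(-0.3599)
step 16: x0=(0.9112) x1=(-0.3508)
step 17: x0=(0.9093) x1=(-0.3414)
step 18: x0=(0.9071) x1=(-0.3318)
step 19: x0=(0.9047) x1=(-0.3219)
step 20: x0=(0.9021) x1=(-0.3117)
step 21: x0=(0.8991) x1=(-0.3013)
step 22: x0=(0.8959) x1=(-0.2906)
step 23: x0=(0.8924) x1=(-0.2797)
step 24: x0=(0.8886) x1=(-0.2684)
step 25: x0=(0.8845) x1=(-0.2569)
step 26: x0=(0.8801) x1=(-0.2451)
step 27: x0=(0.8754) x1=(-0.2329)
step 28: x0=(0.8703) x1=(-0.2205)
step 29: x0=(0.8650) x1=(-0.2077)

(-0.2077)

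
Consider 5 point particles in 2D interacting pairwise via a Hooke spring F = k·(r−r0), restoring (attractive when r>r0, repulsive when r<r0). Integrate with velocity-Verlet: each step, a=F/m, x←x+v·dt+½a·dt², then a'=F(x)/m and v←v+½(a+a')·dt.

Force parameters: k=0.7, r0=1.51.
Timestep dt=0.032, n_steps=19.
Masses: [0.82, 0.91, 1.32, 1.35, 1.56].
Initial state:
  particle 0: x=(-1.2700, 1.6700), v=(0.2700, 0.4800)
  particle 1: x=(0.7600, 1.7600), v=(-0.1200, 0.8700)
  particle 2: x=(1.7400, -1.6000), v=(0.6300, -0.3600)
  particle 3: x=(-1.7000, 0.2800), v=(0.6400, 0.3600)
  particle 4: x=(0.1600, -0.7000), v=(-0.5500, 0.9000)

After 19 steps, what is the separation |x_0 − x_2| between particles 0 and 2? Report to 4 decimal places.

step 0: x0=(-1.2700, 1.6700) x1=(0.7600, 1.7600) x2=(1.7400, -1.6000) x3=(-1.7000, 0.2800) x4=(0.1600, -0.7000)
step 1: x0=(-1.2600, 1.6840) x1=(0.7556, 1.7864) x2=(1.7588, -1.6101) x3=(-1.6785, 0.2913) x4=(0.1422, -0.6707)
step 2: x0=(-1.2472, 1.6952) x1=(0.7502, 1.8099) x2=(1.7749, -1.6171) x3=(-1.6550, 0.3022) x4=(0.1242, -0.6404)
step 3: x0=(-1.2317, 1.7037) x1=(0.7438, 1.8305) x2=(1.7883, -1.6212) x3=(-1.6296, 0.3127) x4=(0.1060, -0.6092)
step 4: x0=(-1.2135, 1.7094) x1=(0.7364, 1.8482) x2=(1.7989, -1.6222) x3=(-1.6023, 0.3228) x4=(0.0877, -0.5771)
step 5: x0=(-1.1927, 1.7124) x1=(0.7281, 1.8629) x2=(1.8067, -1.6201) x3=(-1.5731, 0.3325) x4=(0.0692, -0.5441)
step 6: x0=(-1.1692, 1.7128) x1=(0.7189, 1.8748) x2=(1.8117, -1.6149) x3=(-1.5421, 0.3418) x4=(0.0506, -0.5103)
step 7: x0=(-1.1433, 1.7106) x1=(0.7090, 1.8837) x2=(1.8139, -1.6066) x3=(-1.5094, 0.3507) x4=(0.0321, -0.4757)
step 8: x0=(-1.1150, 1.7058) x1=(0.6983, 1.8897) x2=(1.8133, -1.5951) x3=(-1.4750, 0.3592) x4=(0.0136, -0.4404)
step 9: x0=(-1.0843, 1.6986) x1=(0.6869, 1.8928) x2=(1.8100, -1.5806) x3=(-1.4389, 0.3673) x4=(-0.0048, -0.4045)
step 10: x0=(-1.0513, 1.6889) x1=(0.6749, 1.8932) x2=(1.8039, -1.5629) x3=(-1.4013, 0.3751) x4=(-0.0230, -0.3680)
step 11: x0=(-1.0161, 1.6769) x1=(0.6624, 1.8908) x2=(1.7951, -1.5422) x3=(-1.3622, 0.3825) x4=(-0.0411, -0.3309)
step 12: x0=(-0.9789, 1.6627) x1=(0.6495, 1.8857) x2=(1.7836, -1.5184) x3=(-1.3218, 0.3895) x4=(-0.0589, -0.2933)
step 13: x0=(-0.9398, 1.6464) x1=(0.6361, 1.8780) x2=(1.7695, -1.4916) x3=(-1.2800, 0.3961) x4=(-0.0765, -0.2553)
step 14: x0=(-0.8988, 1.6281) x1=(0.6225, 1.8678) x2=(1.7528, -1.4619) x3=(-1.2369, 0.4024) x4=(-0.0937, -0.2170)
step 15: x0=(-0.8561, 1.6078) x1=(0.6086, 1.8551) x2=(1.7337, -1.4293) x3=(-1.1928, 0.4084) x4=(-0.1106, -0.1783)
step 16: x0=(-0.8118, 1.5858) x1=(0.5946, 1.8401) x2=(1.7120, -1.3938) x3=(-1.1476, 0.4140) x4=(-0.1270, -0.1395)
step 17: x0=(-0.7660, 1.5622) x1=(0.5805, 1.8229) x2=(1.6881, -1.3557) x3=(-1.1015, 0.4192) x4=(-0.1430, -0.1005)
step 18: x0=(-0.7189, 1.5370) x1=(0.5665, 1.8036) x2=(1.6618, -1.3149) x3=(-1.0545, 0.4242) x4=(-0.1585, -0.0615)
step 19: x0=(-0.6706, 1.5105) x1=(0.5525, 1.7823) x2=(1.6334, -1.2715) x3=(-1.0068, 0.4287) x4=(-0.1735, -0.0224)

3.6122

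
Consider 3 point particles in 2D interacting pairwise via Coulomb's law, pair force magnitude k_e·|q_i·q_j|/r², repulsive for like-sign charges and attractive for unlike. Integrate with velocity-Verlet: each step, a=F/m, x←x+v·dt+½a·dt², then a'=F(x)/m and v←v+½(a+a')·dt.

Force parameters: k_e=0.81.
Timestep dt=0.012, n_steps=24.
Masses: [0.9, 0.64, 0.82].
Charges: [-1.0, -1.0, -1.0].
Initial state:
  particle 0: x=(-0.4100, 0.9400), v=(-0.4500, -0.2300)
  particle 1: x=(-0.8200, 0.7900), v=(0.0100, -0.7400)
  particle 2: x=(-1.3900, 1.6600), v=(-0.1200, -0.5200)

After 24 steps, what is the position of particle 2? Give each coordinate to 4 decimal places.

step 0: x0=(-0.4100, 0.9400) x1=(-0.8200, 0.7900) x2=(-1.3900, 1.6600)
step 1: x0=(-0.4150, 0.9373) x1=(-0.8203, 0.7809) x2=(-1.3915, 1.6538)
step 2: x0=(-0.4194, 0.9349) x1=(-0.8214, 0.7713) x2=(-1.3932, 1.6479)
step 3: x0=(-0.4230, 0.9326) x1=(-0.8233, 0.7612) x2=(-1.3950, 1.6420)
step 4: x0=(-0.4259, 0.9305) x1=(-0.8260, 0.7506) x2=(-1.3970, 1.6364)
step 5: x0=(-0.4282, 0.9287) x1=(-0.8294, 0.7394) x2=(-1.3991, 1.6309)
step 6: x0=(-0.4297, 0.9271) x1=(-0.8336, 0.7277) x2=(-1.4013, 1.6256)
step 7: x0=(-0.4307, 0.9257) x1=(-0.8386, 0.7155) x2=(-1.4037, 1.6204)
step 8: x0=(-0.4310, 0.9246) x1=(-0.8442, 0.7028) x2=(-1.4063, 1.6154)
step 9: x0=(-0.4307, 0.9237) x1=(-0.8505, 0.6895) x2=(-1.4090, 1.6106)
step 10: x0=(-0.4298, 0.9230) x1=(-0.8573, 0.6757) x2=(-1.4119, 1.6059)
step 11: x0=(-0.4284, 0.9225) x1=(-0.8648, 0.6614) x2=(-1.4148, 1.6014)
step 12: x0=(-0.4265, 0.9222) x1=(-0.8727, 0.6466) x2=(-1.4180, 1.5970)
step 13: x0=(-0.4242, 0.9222) x1=(-0.8812, 0.6313) x2=(-1.4213, 1.5928)
step 14: x0=(-0.4213, 0.9223) x1=(-0.8901, 0.6156) x2=(-1.4247, 1.5888)
step 15: x0=(-0.4181, 0.9226) x1=(-0.8994, 0.5994) x2=(-1.4282, 1.5849)
step 16: x0=(-0.4145, 0.9230) x1=(-0.9091, 0.5828) x2=(-1.4319, 1.5812)
step 17: x0=(-0.4105, 0.9236) x1=(-0.9192, 0.5657) x2=(-1.4357, 1.5776)
step 18: x0=(-0.4061, 0.9244) x1=(-0.9296, 0.5483) x2=(-1.4397, 1.5742)
step 19: x0=(-0.4014, 0.9253) x1=(-0.9402, 0.5305) x2=(-1.4438, 1.5709)
step 20: x0=(-0.3965, 0.9263) x1=(-0.9512, 0.5123) x2=(-1.4480, 1.5678)
step 21: x0=(-0.3912, 0.9274) x1=(-0.9623, 0.4938) x2=(-1.4523, 1.5648)
step 22: x0=(-0.3856, 0.9287) x1=(-0.9738, 0.4749) x2=(-1.4567, 1.5619)
step 23: x0=(-0.3798, 0.9300) x1=(-0.9854, 0.4558) x2=(-1.4613, 1.5592)
step 24: x0=(-0.3738, 0.9315) x1=(-0.9972, 0.4363) x2=(-1.4660, 1.5566)

(-1.4660, 1.5566)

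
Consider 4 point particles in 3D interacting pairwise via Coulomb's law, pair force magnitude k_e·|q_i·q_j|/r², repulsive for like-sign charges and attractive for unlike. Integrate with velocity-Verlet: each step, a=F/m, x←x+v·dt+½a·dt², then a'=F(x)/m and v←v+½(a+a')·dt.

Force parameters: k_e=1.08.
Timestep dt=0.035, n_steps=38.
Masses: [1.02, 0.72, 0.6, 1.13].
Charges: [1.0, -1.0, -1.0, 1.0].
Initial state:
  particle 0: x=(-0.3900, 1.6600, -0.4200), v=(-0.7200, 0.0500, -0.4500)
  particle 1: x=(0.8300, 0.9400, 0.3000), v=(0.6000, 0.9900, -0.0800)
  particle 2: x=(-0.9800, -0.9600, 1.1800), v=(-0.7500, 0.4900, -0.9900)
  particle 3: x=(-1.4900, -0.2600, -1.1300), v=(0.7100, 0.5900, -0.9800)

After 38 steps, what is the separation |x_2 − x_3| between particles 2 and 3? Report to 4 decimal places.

step 0: x0=(-0.3900, 1.6600, -0.4200) x1=(0.8300, 0.9400, 0.3000) x2=(-0.9800, -0.9600, 1.1800) x3=(-1.4900, -0.2600, -1.1300)
step 1: x0=(-0.4150, 1.6617, -0.4356) x1=(0.8507, 0.9749, 0.2969) x2=(-1.0064, -0.9428, 1.1452) x3=(-1.4651, -0.2394, -1.1642)
step 2: x0=(-0.4394, 1.6632, -0.4508) x1=(0.8709, 1.0101, 0.2934) x2=(-1.0329, -0.9255, 1.1100) x3=(-1.4402, -0.2191, -1.1982)
step 3: x0=(-0.4635, 1.6647, -0.4656) x1=(0.8905, 1.0457, 0.2894) x2=(-1.0597, -0.9081, 1.0744) x3=(-1.4153, -0.1989, -1.2321)
step 4: x0=(-0.4870, 1.6661, -0.4800) x1=(0.9096, 1.0816, 0.2849) x2=(-1.0867, -0.8905, 1.0384) x3=(-1.3903, -0.1789, -1.2658)
step 5: x0=(-0.5101, 1.6674, -0.4941) x1=(0.9281, 1.1177, 0.2800) x2=(-1.1138, -0.8729, 1.0020) x3=(-1.3654, -0.1591, -1.2993)
step 6: x0=(-0.5327, 1.6687, -0.5078) x1=(0.9462, 1.1542, 0.2746) x2=(-1.1411, -0.8551, 0.9652) x3=(-1.3404, -0.1396, -1.3327)
step 7: x0=(-0.5550, 1.6701, -0.5212) x1=(0.9637, 1.1908, 0.2689) x2=(-1.1686, -0.8371, 0.9279) x3=(-1.3153, -0.1203, -1.3659)
step 8: x0=(-0.5768, 1.6714, -0.5341) x1=(0.9808, 1.2277, 0.2627) x2=(-1.1962, -0.8190, 0.8903) x3=(-1.2903, -0.1012, -1.3990)
step 9: x0=(-0.5981, 1.6727, -0.5467) x1=(0.9973, 1.2648, 0.2561) x2=(-1.2239, -0.8006, 0.8522) x3=(-1.2653, -0.0823, -1.4319)
step 10: x0=(-0.6191, 1.6741, -0.5590) x1=(1.0134, 1.3020, 0.2492) x2=(-1.2518, -0.7822, 0.8136) x3=(-1.2403, -0.0637, -1.4646)
step 11: x0=(-0.6397, 1.6755, -0.5708) x1=(1.0290, 1.3394, 0.2419) x2=(-1.2797, -0.7635, 0.7746) x3=(-1.2153, -0.0453, -1.4973)
step 12: x0=(-0.6599, 1.6770, -0.5823) x1=(1.0442, 1.3769, 0.2342) x2=(-1.3078, -0.7446, 0.7351) x3=(-1.1902, -0.0272, -1.5298)
step 13: x0=(-0.6798, 1.6786, -0.5934) x1=(1.0589, 1.4146, 0.2262) x2=(-1.3359, -0.7255, 0.6952) x3=(-1.1652, -0.0093, -1.5621)
step 14: x0=(-0.6993, 1.6802, -0.6041) x1=(1.0732, 1.4523, 0.2179) x2=(-1.3641, -0.7062, 0.6548) x3=(-1.1402, 0.0083, -1.5944)
step 15: x0=(-0.7185, 1.6819, -0.6145) x1=(1.0870, 1.4902, 0.2092) x2=(-1.3923, -0.6866, 0.6139) x3=(-1.1152, 0.0257, -1.6265)
step 16: x0=(-0.7373, 1.6838, -0.6245) x1=(1.1005, 1.5281, 0.2002) x2=(-1.4205, -0.6669, 0.5726) x3=(-1.0902, 0.0428, -1.6585)
step 17: x0=(-0.7559, 1.6857, -0.6340) x1=(1.1135, 1.5660, 0.1909) x2=(-1.4488, -0.6468, 0.5307) x3=(-1.0652, 0.0597, -1.6904)
step 18: x0=(-0.7741, 1.6878, -0.6432) x1=(1.1262, 1.6040, 0.1814) x2=(-1.4771, -0.6265, 0.4884) x3=(-1.0402, 0.0762, -1.7223)
step 19: x0=(-0.7921, 1.6899, -0.6521) x1=(1.1384, 1.6421, 0.1715) x2=(-1.5054, -0.6060, 0.4456) x3=(-1.0152, 0.0926, -1.7540)
step 20: x0=(-0.8099, 1.6922, -0.6605) x1=(1.1503, 1.6801, 0.1614) x2=(-1.5336, -0.5852, 0.4023) x3=(-0.9902, 0.1086, -1.7856)
step 21: x0=(-0.8273, 1.6945, -0.6686) x1=(1.1618, 1.7182, 0.1510) x2=(-1.5618, -0.5641, 0.3585) x3=(-0.9653, 0.1244, -1.8172)
step 22: x0=(-0.8446, 1.6970, -0.6762) x1=(1.1729, 1.7563, 0.1403) x2=(-1.5899, -0.5427, 0.3143) x3=(-0.9403, 0.1399, -1.8487)
step 23: x0=(-0.8616, 1.6996, -0.6835) x1=(1.1837, 1.7944, 0.1294) x2=(-1.6179, -0.5210, 0.2695) x3=(-0.9154, 0.1552, -1.8801)
step 24: x0=(-0.8785, 1.7023, -0.6904) x1=(1.1941, 1.8325, 0.1183) x2=(-1.6459, -0.4990, 0.2243) x3=(-0.8904, 0.1703, -1.9114)
step 25: x0=(-0.8951, 1.7051, -0.6969) x1=(1.2042, 1.8706, 0.1069) x2=(-1.6738, -0.4766, 0.1786) x3=(-0.8655, 0.1850, -1.9427)
step 26: x0=(-0.9116, 1.7080, -0.7031) x1=(1.2140, 1.9086, 0.0952) x2=(-1.7015, -0.4540, 0.1324) x3=(-0.8405, 0.1996, -1.9739)
step 27: x0=(-0.9280, 1.7109, -0.7089) x1=(1.2234, 1.9467, 0.0834) x2=(-1.7291, -0.4310, 0.0857) x3=(-0.8156, 0.2139, -2.0051)
step 28: x0=(-0.9442, 1.7140, -0.7143) x1=(1.2325, 1.9846, 0.0713) x2=(-1.7565, -0.4077, 0.0386) x3=(-0.7906, 0.2280, -2.0362)
step 29: x0=(-0.9603, 1.7171, -0.7193) x1=(1.2413, 2.0226, 0.0591) x2=(-1.7838, -0.3840, -0.0090) x3=(-0.7657, 0.2418, -2.0673)
step 30: x0=(-0.9763, 1.7203, -0.7240) x1=(1.2498, 2.0605, 0.0466) x2=(-1.8108, -0.3599, -0.0571) x3=(-0.7408, 0.2555, -2.0983)
step 31: x0=(-0.9922, 1.7235, -0.7283) x1=(1.2580, 2.0983, 0.0339) x2=(-1.8377, -0.3355, -0.1056) x3=(-0.7158, 0.2689, -2.1293)
step 32: x0=(-1.0080, 1.7267, -0.7322) x1=(1.2659, 2.1361, 0.0210) x2=(-1.8643, -0.3107, -0.1545) x3=(-0.6909, 0.2821, -2.1602)
step 33: x0=(-1.0237, 1.7300, -0.7358) x1=(1.2735, 2.1738, 0.0080) x2=(-1.8907, -0.2856, -0.2039) x3=(-0.6660, 0.2952, -2.1911)
step 34: x0=(-1.0394, 1.7334, -0.7391) x1=(1.2808, 2.2114, -0.0053) x2=(-1.9169, -0.2600, -0.2537) x3=(-0.6411, 0.3080, -2.2219)
step 35: x0=(-1.0551, 1.7367, -0.7421) x1=(1.2879, 2.2490, -0.0187) x2=(-1.9428, -0.2340, -0.3039) x3=(-0.6161, 0.3207, -2.2528)
step 36: x0=(-1.0707, 1.7400, -0.7447) x1=(1.2947, 2.2865, -0.0323) x2=(-1.9684, -0.2076, -0.3546) x3=(-0.5912, 0.3332, -2.2836)
step 37: x0=(-1.0863, 1.7433, -0.7470) x1=(1.3012, 2.3239, -0.0460) x2=(-1.9937, -0.1808, -0.4056) x3=(-0.5663, 0.3456, -2.3143)
step 38: x0=(-1.1019, 1.7466, -0.7490) x1=(1.3075, 2.3613, -0.0600) x2=(-2.0187, -0.1536, -0.4570) x3=(-0.5414, 0.3578, -2.3450)

2.4513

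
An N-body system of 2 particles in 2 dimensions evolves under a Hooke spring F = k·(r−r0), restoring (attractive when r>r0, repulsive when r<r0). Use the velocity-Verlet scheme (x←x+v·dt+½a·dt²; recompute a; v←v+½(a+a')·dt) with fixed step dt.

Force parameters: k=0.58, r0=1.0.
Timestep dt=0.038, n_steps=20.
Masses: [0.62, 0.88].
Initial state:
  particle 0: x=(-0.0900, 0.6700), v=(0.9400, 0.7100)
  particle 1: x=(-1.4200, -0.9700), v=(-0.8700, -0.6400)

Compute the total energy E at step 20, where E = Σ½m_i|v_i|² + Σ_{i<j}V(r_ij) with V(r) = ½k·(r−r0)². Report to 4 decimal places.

1.3022

step 0: x0=(-0.0900, 0.6700) x1=(-1.4200, -0.9700)
step 1: x0=(-0.0548, 0.6964) x1=(-1.4527, -0.9939)
step 2: x0=(-0.0205, 0.7216) x1=(-1.4847, -1.0169)
step 3: x0=(0.0126, 0.7454) x1=(-1.5160, -1.0391)
step 4: x0=(0.0445, 0.7678) x1=(-1.5463, -1.0602)
step 5: x0=(0.0752, 0.7888) x1=(-1.5758, -1.0803)
step 6: x0=(0.1045, 0.8083) x1=(-1.6044, -1.0993)
step 7: x0=(0.1324, 0.8263) x1=(-1.6320, -1.1173)
step 8: x0=(0.1589, 0.8426) x1=(-1.6585, -1.1341)
step 9: x0=(0.1838, 0.8572) x1=(-1.6839, -1.1497)
step 10: x0=(0.2071, 0.8701) x1=(-1.7082, -1.1641)
step 11: x0=(0.2287, 0.8812) x1=(-1.7314, -1.1772)
step 12: x0=(0.2486, 0.8905) x1=(-1.7533, -1.1891)
step 13: x0=(0.2668, 0.8980) x1=(-1.7740, -1.1997)
step 14: x0=(0.2831, 0.9037) x1=(-1.7934, -1.2090)
step 15: x0=(0.2976, 0.9074) x1=(-1.8115, -1.2169)
step 16: x0=(0.3102, 0.9092) x1=(-1.8283, -1.2235)
step 17: x0=(0.3209, 0.9091) x1=(-1.8437, -1.2288)
step 18: x0=(0.3295, 0.9071) x1=(-1.8577, -1.2327)
step 19: x0=(0.3363, 0.9031) x1=(-1.8703, -1.2352)
step 20: x0=(0.3409, 0.8972) x1=(-1.8815, -1.2363)
step 0 velocities: v0=(0.9400, 0.7100) v1=(-0.8700, -0.6400)
step 0: KE=0.9434, PE=0.3583, E=1.3017
step 20 velocities: v0=(0.0968, -0.1817) v1=(-0.2759, -0.0118)
step 20: KE=0.0467, PE=1.2555, E=1.3022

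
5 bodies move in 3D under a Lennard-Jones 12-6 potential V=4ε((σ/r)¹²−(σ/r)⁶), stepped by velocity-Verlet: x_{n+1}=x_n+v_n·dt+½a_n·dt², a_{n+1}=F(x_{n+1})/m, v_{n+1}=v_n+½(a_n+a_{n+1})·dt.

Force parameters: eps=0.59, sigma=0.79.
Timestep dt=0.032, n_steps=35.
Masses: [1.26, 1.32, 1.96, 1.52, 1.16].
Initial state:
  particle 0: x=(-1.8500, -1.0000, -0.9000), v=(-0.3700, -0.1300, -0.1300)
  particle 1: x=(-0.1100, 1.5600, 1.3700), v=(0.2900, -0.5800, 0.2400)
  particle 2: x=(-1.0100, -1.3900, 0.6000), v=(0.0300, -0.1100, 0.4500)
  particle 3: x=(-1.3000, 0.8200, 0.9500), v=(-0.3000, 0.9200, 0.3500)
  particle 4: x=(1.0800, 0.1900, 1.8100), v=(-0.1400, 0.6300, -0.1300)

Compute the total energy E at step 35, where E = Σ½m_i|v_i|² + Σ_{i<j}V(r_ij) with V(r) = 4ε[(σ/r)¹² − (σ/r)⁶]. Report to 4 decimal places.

step 0: x0=(-1.8500, -1.0000, -0.9000) x1=(-0.1100, 1.5600, 1.3700) x2=(-1.0100, -1.3900, 0.6000) x3=(-1.3000, 0.8200, 0.9500) x4=(1.0800, 0.1900, 1.8100)
step 1: x0=(-1.8618, -1.0042, -0.9041) x1=(-0.1008, 1.5414, 1.3777) x2=(-1.0090, -1.3935, 0.6144) x3=(-1.3095, 0.8495, 0.9612) x4=(1.0755, 0.2102, 1.8058)
step 2: x0=(-1.8736, -1.0083, -0.9082) x1=(-0.0917, 1.5226, 1.3853) x2=(-1.0081, -1.3970, 0.6287) x3=(-1.3189, 0.8790, 0.9725) x4=(1.0710, 0.2304, 1.8017)
step 3: x0=(-1.8854, -1.0125, -0.9123) x1=(-0.0827, 1.5038, 1.3928) x2=(-1.0072, -1.4005, 0.6431) x3=(-1.3282, 0.9086, 0.9838) x4=(1.0664, 0.2506, 1.7975)
step 4: x0=(-1.8972, -1.0167, -0.9163) x1=(-0.0739, 1.4848, 1.4004) x2=(-1.0063, -1.4040, 0.6574) x3=(-1.3373, 0.9383, 0.9952) x4=(1.0618, 0.2709, 1.7933)
step 5: x0=(-1.9089, -1.0209, -0.9203) x1=(-0.0652, 1.4657, 1.4079) x2=(-1.0054, -1.4074, 0.6717) x3=(-1.3462, 0.9680, 1.0066) x4=(1.0571, 0.2912, 1.7890)
step 6: x0=(-1.9206, -1.0251, -0.9242) x1=(-0.0567, 1.4465, 1.4153) x2=(-1.0045, -1.4109, 0.6860) x3=(-1.3550, 0.9978, 1.0180) x4=(1.0524, 0.3116, 1.7848)
step 7: x0=(-1.9324, -1.0293, -0.9282) x1=(-0.0483, 1.4272, 1.4227) x2=(-1.0036, -1.4143, 0.7002) x3=(-1.3637, 1.0276, 1.0295) x4=(1.0476, 0.3321, 1.7805)
step 8: x0=(-1.9440, -1.0335, -0.9321) x1=(-0.0400, 1.4077, 1.4301) x2=(-1.0027, -1.4178, 0.7145) x3=(-1.3721, 1.0575, 1.0411) x4=(1.0428, 0.3526, 1.7762)
step 9: x0=(-1.9557, -1.0377, -0.9359) x1=(-0.0318, 1.3881, 1.4374) x2=(-1.0019, -1.4212, 0.7287) x3=(-1.3804, 1.0874, 1.0527) x4=(1.0378, 0.3733, 1.7719)
step 10: x0=(-1.9674, -1.0419, -0.9398) x1=(-0.0237, 1.3683, 1.4447) x2=(-1.0010, -1.4246, 0.7430) x3=(-1.3885, 1.1174, 1.0643) x4=(1.0327, 0.3940, 1.7675)
step 11: x0=(-1.9791, -1.0462, -0.9436) x1=(-0.0156, 1.3485, 1.4520) x2=(-1.0002, -1.4281, 0.7572) x3=(-1.3965, 1.1474, 1.0760) x4=(1.0274, 0.4149, 1.7631)
step 12: x0=(-1.9907, -1.0504, -0.9474) x1=(-0.0076, 1.3284, 1.4593) x2=(-0.9993, -1.4315, 0.7714) x3=(-1.4043, 1.1774, 1.0878) x4=(1.0220, 0.4359, 1.7586)
step 13: x0=(-2.0023, -1.0546, -0.9512) x1=(0.0004, 1.3082, 1.4666) x2=(-0.9985, -1.4349, 0.7856) x3=(-1.4119, 1.2074, 1.0995) x4=(1.0164, 0.4571, 1.7541)
step 14: x0=(-2.0140, -1.0588, -0.9550) x1=(0.0084, 1.2878, 1.4739) x2=(-0.9976, -1.4383, 0.7997) x3=(-1.4194, 1.2374, 1.1113) x4=(1.0106, 0.4785, 1.7495)
step 15: x0=(-2.0256, -1.0631, -0.9588) x1=(0.0166, 1.2671, 1.4813) x2=(-0.9968, -1.4417, 0.8139) x3=(-1.4267, 1.2674, 1.1232) x4=(1.0044, 0.5001, 1.7448)
step 16: x0=(-2.0372, -1.0673, -0.9625) x1=(0.0249, 1.2462, 1.4887) x2=(-0.9960, -1.4451, 0.8281) x3=(-1.4339, 1.2974, 1.1351) x4=(0.9978, 0.5221, 1.7401)
step 17: x0=(-2.0488, -1.0715, -0.9662) x1=(0.0335, 1.2250, 1.4961) x2=(-0.9952, -1.4485, 0.8422) x3=(-1.4410, 1.3274, 1.1470) x4=(0.9908, 0.5444, 1.7352)
step 18: x0=(-2.0604, -1.0758, -0.9700) x1=(0.0424, 1.2035, 1.5037) x2=(-0.9944, -1.4519, 0.8564) x3=(-1.4479, 1.3574, 1.1589) x4=(0.9832, 0.5670, 1.7301)
step 19: x0=(-2.0720, -1.0800, -0.9737) x1=(0.0519, 1.1815, 1.5114) x2=(-0.9935, -1.4552, 0.8705) x3=(-1.4548, 1.3874, 1.1709) x4=(0.9749, 0.5902, 1.7249)
step 20: x0=(-2.0835, -1.0843, -0.9774) x1=(0.0620, 1.1591, 1.5192) x2=(-0.9927, -1.4586, 0.8846) x3=(-1.4615, 1.4173, 1.1829) x4=(0.9657, 0.6139, 1.7195)
step 21: x0=(-2.0951, -1.0885, -0.9811) x1=(0.0729, 1.1361, 1.5272) x2=(-0.9919, -1.4620, 0.8988) x3=(-1.4682, 1.4473, 1.1949) x4=(0.9555, 0.6383, 1.7138)
step 22: x0=(-2.1067, -1.0927, -0.9847) x1=(0.0848, 1.1125, 1.5355) x2=(-0.9911, -1.4653, 0.9129) x3=(-1.4748, 1.4772, 1.2069) x4=(0.9440, 0.6634, 1.7079)
step 23: x0=(-2.1183, -1.0970, -0.9884) x1=(0.0979, 1.0883, 1.5439) x2=(-0.9903, -1.4687, 0.9270) x3=(-1.4813, 1.5071, 1.2190) x4=(0.9311, 0.6891, 1.7017)
step 24: x0=(-2.1298, -1.1012, -0.9921) x1=(0.1120, 1.0636, 1.5525) x2=(-0.9895, -1.4721, 0.9411) x3=(-1.4877, 1.5370, 1.2310) x4=(0.9170, 0.7155, 1.6953)
step 25: x0=(-2.1414, -1.1055, -0.9957) x1=(0.1260, 1.0389, 1.5612) x2=(-0.9887, -1.4754, 0.9552) x3=(-1.4941, 1.5669, 1.2431) x4=(0.9028, 0.7419, 1.6888)
step 26: x0=(-2.1529, -1.1097, -0.9994) x1=(0.1370, 1.0154, 1.5693) x2=(-0.9879, -1.4788, 0.9693) x3=(-1.5004, 1.5968, 1.2552) x4=(0.8921, 0.7670, 1.6830)
step 27: x0=(-2.1645, -1.1140, -1.0030) x1=(0.1384, 0.9950, 1.5760) x2=(-0.9871, -1.4821, 0.9834) x3=(-1.5067, 1.6266, 1.2672) x4=(0.8922, 0.7885, 1.6787)
step 28: x0=(-2.1760, -1.1182, -1.0066) x1=(0.1259, 0.9785, 1.5808) x2=(-0.9863, -1.4855, 0.9975) x3=(-1.5130, 1.6564, 1.2793) x4=(0.9080, 0.8057, 1.6766)
step 29: x0=(-2.1875, -1.1225, -1.0103) x1=(0.1045, 0.9639, 1.5845) x2=(-0.9855, -1.4888, 1.0116) x3=(-1.5192, 1.6862, 1.2914) x4=(0.9340, 0.8206, 1.6758)
step 30: x0=(-2.1991, -1.1267, -1.0139) x1=(0.0804, 0.9498, 1.5879) x2=(-0.9848, -1.4922, 1.0257) x3=(-1.5254, 1.7160, 1.3035) x4=(0.9630, 0.8351, 1.6752)
step 31: x0=(-2.2106, -1.1310, -1.0175) x1=(0.0565, 0.9356, 1.5913) x2=(-0.9840, -1.4955, 1.0398) x3=(-1.5315, 1.7458, 1.3156) x4=(0.9917, 0.8496, 1.6747)
step 32: x0=(-2.2221, -1.1352, -1.0211) x1=(0.0338, 0.9214, 1.5948) x2=(-0.9832, -1.4988, 1.0539) x3=(-1.5376, 1.7756, 1.3277) x4=(1.0190, 0.8642, 1.6740)
step 33: x0=(-2.2337, -1.1395, -1.0247) x1=(0.0125, 0.9071, 1.5984) x2=(-0.9824, -1.5022, 1.0680) x3=(-1.5437, 1.8053, 1.3398) x4=(1.0447, 0.8789, 1.6732)
step 34: x0=(-2.2452, -1.1437, -1.0283) x1=(-0.0077, 0.8928, 1.6021) x2=(-0.9816, -1.5055, 1.0821) x3=(-1.5497, 1.8350, 1.3520) x4=(1.0690, 0.8936, 1.6723)
step 35: x0=(-2.2567, -1.1480, -1.0319) x1=(-0.0267, 0.8785, 1.6059) x2=(-0.9808, -1.5088, 1.0962) x3=(-1.5558, 1.8647, 1.3641) x4=(1.0920, 0.9083, 1.6713)
step 0 velocities: v0=(-0.3700, -0.1300, -0.1300) v1=(0.2900, -0.5800, 0.2400) v2=(0.0300, -0.1100, 0.4500) v3=(-0.3000, 0.9200, 0.3500) v4=(-0.1400, 0.6300, -0.1300)
step 0: KE=1.6904, PE=-0.0991, E=1.5913
step 35 velocities: v0=(-0.3600, -0.1329, -0.1123) v1=(-0.5825, -0.4460, 0.1185) v2=(0.0246, -0.1039, 0.4400) v3=(-0.1876, 0.9279, 0.3790) v4=(0.7037, 0.4600, -0.0321)
step 35: KE=1.8670, PE=-0.2749, E=1.5921

1.5921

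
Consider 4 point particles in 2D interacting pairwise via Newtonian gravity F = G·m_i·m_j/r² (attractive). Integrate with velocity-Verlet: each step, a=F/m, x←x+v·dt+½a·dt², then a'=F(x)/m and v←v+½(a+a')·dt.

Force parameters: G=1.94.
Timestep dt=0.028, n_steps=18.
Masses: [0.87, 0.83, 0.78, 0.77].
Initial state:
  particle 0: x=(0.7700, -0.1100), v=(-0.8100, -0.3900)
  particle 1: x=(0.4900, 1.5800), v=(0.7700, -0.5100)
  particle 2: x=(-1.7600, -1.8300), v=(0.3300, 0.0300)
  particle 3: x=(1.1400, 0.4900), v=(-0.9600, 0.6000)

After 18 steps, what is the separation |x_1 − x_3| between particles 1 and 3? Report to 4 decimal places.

0.5697

step 0: x0=(0.7700, -0.1100) x1=(0.4900, 1.5800) x2=(-1.7600, -1.8300) x3=(1.1400, 0.4900)
step 1: x0=(0.7479, -0.1197) x1=(0.5118, 1.5652) x2=(-1.7506, -1.8291) x3=(1.1122, 0.5060)
step 2: x0=(0.7267, -0.1272) x1=(0.5339, 1.5491) x2=(-1.7411, -1.8279) x3=(1.0826, 0.5205)
step 3: x0=(0.7063, -0.1324) x1=(0.5565, 1.5318) x2=(-1.7313, -1.8266) x3=(1.0514, 0.5336)
step 4: x0=(0.6868, -0.1354) x1=(0.5796, 1.5131) x2=(-1.7212, -1.8250) x3=(1.0185, 0.5455)
step 5: x0=(0.6681, -0.1361) x1=(0.6030, 1.4929) x2=(-1.7109, -1.8233) x3=(0.9841, 0.5562)
step 6: x0=(0.6500, -0.1347) x1=(0.6268, 1.4711) x2=(-1.7004, -1.8213) x3=(0.9483, 0.5660)
step 7: x0=(0.6326, -0.1309) x1=(0.6511, 1.4475) x2=(-1.6897, -1.8191) x3=(0.9110, 0.5749)
step 8: x0=(0.6159, -0.1249) x1=(0.6757, 1.4220) x2=(-1.6786, -1.8167) x3=(0.8724, 0.5831)
step 9: x0=(0.5997, -0.1165) x1=(0.7005, 1.3943) x2=(-1.6674, -1.8141) x3=(0.8325, 0.5906)
step 10: x0=(0.5842, -0.1056) x1=(0.7256, 1.3643) x2=(-1.6559, -1.8112) x3=(0.7914, 0.5977)
step 11: x0=(0.5692, -0.0921) x1=(0.7508, 1.3316) x2=(-1.6441, -1.8081) x3=(0.7495, 0.6045)
step 12: x0=(0.5547, -0.0759) x1=(0.7758, 1.2960) x2=(-1.6321, -1.8048) x3=(0.7068, 0.6112)
step 13: x0=(0.5407, -0.0569) x1=(0.8004, 1.2572) x2=(-1.6199, -1.8012) x3=(0.6638, 0.6178)
step 14: x0=(0.5272, -0.0348) x1=(0.8243, 1.2150) x2=(-1.6073, -1.7974) x3=(0.6207, 0.6244)
step 15: x0=(0.5141, -0.0095) x1=(0.8469, 1.1690) x2=(-1.5946, -1.7933) x3=(0.5783, 0.6311)
step 16: x0=(0.5014, 0.0194) x1=(0.8678, 1.1193) x2=(-1.5815, -1.7890) x3=(0.5370, 0.6376)
step 17: x0=(0.4890, 0.0521) x1=(0.8864, 1.0657) x2=(-1.5682, -1.7843) x3=(0.4975, 0.6436)
step 18: x0=(0.4770, 0.0890) x1=(0.9022, 1.0084) x2=(-1.5547, -1.7795) x3=(0.4605, 0.6486)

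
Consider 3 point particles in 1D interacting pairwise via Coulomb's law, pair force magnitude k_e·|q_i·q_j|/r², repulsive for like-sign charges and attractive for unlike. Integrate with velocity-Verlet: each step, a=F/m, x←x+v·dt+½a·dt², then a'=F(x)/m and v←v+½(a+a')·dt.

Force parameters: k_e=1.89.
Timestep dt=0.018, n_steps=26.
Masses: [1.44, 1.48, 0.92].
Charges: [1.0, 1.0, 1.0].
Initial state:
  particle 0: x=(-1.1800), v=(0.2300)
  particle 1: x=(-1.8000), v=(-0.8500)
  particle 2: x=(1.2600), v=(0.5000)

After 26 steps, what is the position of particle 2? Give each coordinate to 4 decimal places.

step 0: x0=(-1.1800) x1=(-1.8000) x2=(1.2600)
step 1: x0=(-1.1753) x1=(-1.8159) x2=(1.2691)
step 2: x0=(-1.1697) x1=(-1.8328) x2=(1.2784)
step 3: x0=(-1.1632) x1=(-1.8507) x2=(1.2878)
step 4: x0=(-1.1559) x1=(-1.8695) x2=(1.2974)
step 5: x0=(-1.1477) x1=(-1.8891) x2=(1.3073)
step 6: x0=(-1.1389) x1=(-1.9096) x2=(1.3172)
step 7: x0=(-1.1295) x1=(-1.9308) x2=(1.3274)
step 8: x0=(-1.1194) x1=(-1.9527) x2=(1.3377)
step 9: x0=(-1.1088) x1=(-1.9752) x2=(1.3482)
step 10: x0=(-1.0977) x1=(-1.9983) x2=(1.3589)
step 11: x0=(-1.0862) x1=(-2.0220) x2=(1.3697)
step 12: x0=(-1.0742) x1=(-2.0461) x2=(1.3808)
step 13: x0=(-1.0619) x1=(-2.0707) x2=(1.3919)
step 14: x0=(-1.0492) x1=(-2.0958) x2=(1.4033)
step 15: x0=(-1.0362) x1=(-2.1213) x2=(1.4148)
step 16: x0=(-1.0229) x1=(-2.1472) x2=(1.4265)
step 17: x0=(-1.0093) x1=(-2.1734) x2=(1.4383)
step 18: x0=(-0.9955) x1=(-2.2000) x2=(1.4503)
step 19: x0=(-0.9815) x1=(-2.2268) x2=(1.4625)
step 20: x0=(-0.9673) x1=(-2.2540) x2=(1.4748)
step 21: x0=(-0.9529) x1=(-2.2815) x2=(1.4873)
step 22: x0=(-0.9383) x1=(-2.3092) x2=(1.4999)
step 23: x0=(-0.9235) x1=(-2.3372) x2=(1.5127)
step 24: x0=(-0.9087) x1=(-2.3654) x2=(1.5256)
step 25: x0=(-0.8937) x1=(-2.3938) x2=(1.5387)
step 26: x0=(-0.8785) x1=(-2.4224) x2=(1.5520)

(1.5520)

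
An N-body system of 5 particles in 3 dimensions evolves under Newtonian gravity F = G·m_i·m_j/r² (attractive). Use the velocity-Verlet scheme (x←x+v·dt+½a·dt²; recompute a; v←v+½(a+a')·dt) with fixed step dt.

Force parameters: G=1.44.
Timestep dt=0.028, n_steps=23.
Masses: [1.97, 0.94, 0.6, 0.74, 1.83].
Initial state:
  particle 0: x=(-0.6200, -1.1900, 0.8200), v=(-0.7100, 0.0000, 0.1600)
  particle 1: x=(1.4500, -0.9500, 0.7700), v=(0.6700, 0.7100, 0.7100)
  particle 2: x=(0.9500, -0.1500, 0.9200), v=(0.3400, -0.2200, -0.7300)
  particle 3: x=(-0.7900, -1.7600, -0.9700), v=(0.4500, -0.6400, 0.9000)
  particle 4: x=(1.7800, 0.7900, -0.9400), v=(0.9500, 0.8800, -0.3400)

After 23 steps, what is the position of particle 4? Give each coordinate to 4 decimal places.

(2.3356, 1.2807, -1.0850)

step 0: x0=(-0.6200, -1.1900, 0.8200) x1=(1.4500, -0.9500, 0.7700) x2=(0.9500, -0.1500, 0.9200) x3=(-0.7900, -1.7600, -0.9700) x4=(1.7800, 0.7900, -0.9400)
step 1: x0=(-0.6396, -1.1899, 0.8243) x1=(1.4683, -0.9297, 0.7898) x2=(0.9596, -0.1568, 0.8993) x3=(-0.7772, -1.7777, -0.9444) x4=(1.8065, 0.8145, -0.9494)
step 2: x0=(-0.6588, -1.1897, 0.8284) x1=(1.4857, -0.9087, 0.8094) x2=(0.9695, -0.1647, 0.8779) x3=(-0.7642, -1.7951, -0.9182) x4=(1.8327, 0.8386, -0.9584)
step 3: x0=(-0.6775, -1.1894, 0.8321) x1=(1.5020, -0.8868, 0.8288) x2=(0.9797, -0.1740, 0.8561) x3=(-0.7509, -1.8120, -0.8912) x4=(1.8588, 0.8625, -0.9672)
step 4: x0=(-0.6957, -1.1889, 0.8355) x1=(1.5174, -0.8641, 0.8479) x2=(0.9903, -0.1845, 0.8339) x3=(-0.7373, -1.8286, -0.8634) x4=(1.8846, 0.8860, -0.9756)
step 5: x0=(-0.7135, -1.1883, 0.8386) x1=(1.5318, -0.8405, 0.8668) x2=(1.0013, -0.1963, 0.8113) x3=(-0.7235, -1.8447, -0.8350) x4=(1.9101, 0.9093, -0.9837)
step 6: x0=(-0.7308, -1.1876, 0.8415) x1=(1.5451, -0.8161, 0.8853) x2=(1.0130, -0.2094, 0.7885) x3=(-0.7094, -1.8604, -0.8057) x4=(1.9355, 0.9322, -0.9916)
step 7: x0=(-0.7477, -1.1868, 0.8440) x1=(1.5573, -0.7909, 0.9033) x2=(1.0253, -0.2238, 0.7655) x3=(-0.6951, -1.8756, -0.7758) x4=(1.9606, 0.9549, -0.9992)
step 8: x0=(-0.7641, -1.1860, 0.8461) x1=(1.5684, -0.7647, 0.9210) x2=(1.0383, -0.2396, 0.7425) x3=(-0.6806, -1.8903, -0.7450) x4=(1.9856, 0.9773, -1.0065)
step 9: x0=(-0.7801, -1.1851, 0.8480) x1=(1.5782, -0.7376, 0.9380) x2=(1.0522, -0.2568, 0.7196) x3=(-0.6659, -1.9046, -0.7135) x4=(2.0103, 0.9994, -1.0135)
step 10: x0=(-0.7957, -1.1841, 0.8496) x1=(1.5868, -0.7097, 0.9544) x2=(1.0671, -0.2752, 0.6970) x3=(-0.6510, -1.9184, -0.6812) x4=(2.0348, 1.0212, -1.0202)
step 11: x0=(-0.8109, -1.1831, 0.8508) x1=(1.5941, -0.6810, 0.9701) x2=(1.0831, -0.2950, 0.6748) x3=(-0.6359, -1.9316, -0.6481) x4=(2.0591, 1.0427, -1.0267)
step 12: x0=(-0.8256, -1.1820, 0.8517) x1=(1.6000, -0.6514, 0.9850) x2=(1.1002, -0.3160, 0.6532) x3=(-0.6207, -1.9443, -0.6143) x4=(2.0832, 1.0640, -1.0329)
step 13: x0=(-0.8399, -1.1809, 0.8523) x1=(1.6045, -0.6210, 0.9988) x2=(1.1186, -0.3382, 0.6324) x3=(-0.6054, -1.9564, -0.5796) x4=(2.1071, 1.0850, -1.0388)
step 14: x0=(-0.8537, -1.1798, 0.8526) x1=(1.6075, -0.5900, 1.0116) x2=(1.1383, -0.3615, 0.6127) x3=(-0.5900, -1.9679, -0.5441) x4=(2.1308, 1.1057, -1.0446)
step 15: x0=(-0.8672, -1.1787, 0.8525) x1=(1.6091, -0.5583, 1.0231) x2=(1.1594, -0.3856, 0.5942) x3=(-0.5744, -1.9789, -0.5079) x4=(2.1543, 1.1261, -1.0500)
step 16: x0=(-0.8802, -1.1776, 0.8521) x1=(1.6092, -0.5262, 1.0333) x2=(1.1819, -0.4104, 0.5772) x3=(-0.5588, -1.9891, -0.4708) x4=(2.1776, 1.1463, -1.0552)
step 17: x0=(-0.8928, -1.1765, 0.8514) x1=(1.6079, -0.4937, 1.0419) x2=(1.2058, -0.4357, 0.5618) x3=(-0.5432, -1.9988, -0.4328) x4=(2.2007, 1.1663, -1.0602)
step 18: x0=(-0.9049, -1.1754, 0.8503) x1=(1.6051, -0.4611, 1.0490) x2=(1.2311, -0.4613, 0.5483) x3=(-0.5275, -2.0077, -0.3941) x4=(2.2237, 1.1860, -1.0649)
step 19: x0=(-0.9166, -1.1744, 0.8489) x1=(1.6010, -0.4284, 1.0545) x2=(1.2576, -0.4869, 0.5367) x3=(-0.5118, -2.0159, -0.3545) x4=(2.2464, 1.2054, -1.0694)
step 20: x0=(-0.9279, -1.1735, 0.8471) x1=(1.5956, -0.3958, 1.0582) x2=(1.2853, -0.5122, 0.5273) x3=(-0.4962, -2.0234, -0.3141) x4=(2.2690, 1.2246, -1.0736)
step 21: x0=(-0.9388, -1.1726, 0.8451) x1=(1.5891, -0.3636, 1.0601) x2=(1.3139, -0.5370, 0.5199) x3=(-0.4806, -2.0301, -0.2728) x4=(2.2914, 1.2435, -1.0777)
step 22: x0=(-0.9491, -1.1718, 0.8426) x1=(1.5815, -0.3318, 1.0603) x2=(1.3433, -0.5611, 0.5146) x3=(-0.4650, -2.0361, -0.2308) x4=(2.3136, 1.2622, -1.0815)
step 23: x0=(-0.9591, -1.1712, 0.8399) x1=(1.5730, -0.3006, 1.0589) x2=(1.3734, -0.5842, 0.5114) x3=(-0.4496, -2.0411, -0.1878) x4=(2.3356, 1.2807, -1.0850)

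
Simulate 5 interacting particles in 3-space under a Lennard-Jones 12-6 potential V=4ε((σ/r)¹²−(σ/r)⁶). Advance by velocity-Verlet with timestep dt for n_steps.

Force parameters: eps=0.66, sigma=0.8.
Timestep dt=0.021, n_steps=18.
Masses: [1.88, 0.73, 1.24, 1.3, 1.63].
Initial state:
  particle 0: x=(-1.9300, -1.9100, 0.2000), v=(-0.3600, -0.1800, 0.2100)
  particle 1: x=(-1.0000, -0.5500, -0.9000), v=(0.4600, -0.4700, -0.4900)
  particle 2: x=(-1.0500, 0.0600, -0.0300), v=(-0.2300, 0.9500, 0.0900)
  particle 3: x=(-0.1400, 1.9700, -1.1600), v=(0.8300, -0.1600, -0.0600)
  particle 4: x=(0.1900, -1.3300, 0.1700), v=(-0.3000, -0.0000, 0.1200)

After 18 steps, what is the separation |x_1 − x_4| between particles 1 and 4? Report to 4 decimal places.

1.6498

step 0: x0=(-1.9300, -1.9100, 0.2000) x1=(-1.0000, -0.5500, -0.9000) x2=(-1.0500, 0.0600, -0.0300) x3=(-0.1400, 1.9700, -1.1600) x4=(0.1900, -1.3300, 0.1700)
step 1: x0=(-1.9376, -1.9138, 0.2044) x1=(-0.9904, -0.5596, -0.9098) x2=(-1.0548, 0.0798, -0.0284) x3=(-0.1226, 1.9666, -1.1613) x4=(0.1837, -1.3300, 0.1725)
step 2: x0=(-1.9451, -1.9175, 0.2088) x1=(-0.9807, -0.5687, -0.9189) x2=(-1.0596, 0.0992, -0.0272) x3=(-0.1051, 1.9633, -1.1625) x4=(0.1773, -1.3300, 0.1750)
step 3: x0=(-1.9526, -1.9213, 0.2132) x1=(-0.9712, -0.5772, -0.9272) x2=(-1.0643, 0.1183, -0.0264) x3=(-0.0877, 1.9599, -1.1638) x4=(0.1710, -1.3299, 0.1775)
step 4: x0=(-1.9602, -1.9250, 0.2176) x1=(-0.9616, -0.5854, -0.9349) x2=(-1.0690, 0.1371, -0.0259) x3=(-0.0703, 1.9565, -1.1650) x4=(0.1646, -1.3299, 0.1800)
step 5: x0=(-1.9677, -1.9288, 0.2220) x1=(-0.9521, -0.5932, -0.9421) x2=(-1.0736, 0.1557, -0.0258) x3=(-0.0529, 1.9531, -1.1663) x4=(0.1582, -1.3298, 0.1824)
step 6: x0=(-1.9752, -1.9325, 0.2264) x1=(-0.9427, -0.6006, -0.9487) x2=(-1.0782, 0.1740, -0.0259) x3=(-0.0355, 1.9498, -1.1675) x4=(0.1517, -1.3297, 0.1849)
step 7: x0=(-1.9827, -1.9362, 0.2308) x1=(-0.9333, -0.6077, -0.9548) x2=(-1.0827, 0.1922, -0.0263) x3=(-0.0180, 1.9464, -1.1688) x4=(0.1453, -1.3296, 0.1873)
step 8: x0=(-1.9902, -1.9399, 0.2351) x1=(-0.9239, -0.6145, -0.9606) x2=(-1.0872, 0.2101, -0.0269) x3=(-0.0006, 1.9430, -1.1700) x4=(0.1388, -1.3295, 0.1897)
step 9: x0=(-1.9977, -1.9437, 0.2395) x1=(-0.9145, -0.6211, -0.9660) x2=(-1.0917, 0.2278, -0.0277) x3=(0.0168, 1.9396, -1.1713) x4=(0.1323, -1.3293, 0.1921)
step 10: x0=(-2.0052, -1.9474, 0.2439) x1=(-0.9052, -0.6274, -0.9710) x2=(-1.0961, 0.2454, -0.0287) x3=(0.0342, 1.9362, -1.1725) x4=(0.1257, -1.3291, 0.1945)
step 11: x0=(-2.0127, -1.9511, 0.2482) x1=(-0.8959, -0.6335, -0.9758) x2=(-1.1005, 0.2628, -0.0298) x3=(0.0516, 1.9328, -1.1738) x4=(0.1191, -1.3290, 0.1968)
step 12: x0=(-2.0201, -1.9547, 0.2526) x1=(-0.8866, -0.6394, -0.9802) x2=(-1.1048, 0.2801, -0.0310) x3=(0.0690, 1.9294, -1.1750) x4=(0.1126, -1.3288, 0.1991)
step 13: x0=(-2.0276, -1.9584, 0.2570) x1=(-0.8773, -0.6452, -0.9844) x2=(-1.1091, 0.2973, -0.0324) x3=(0.0864, 1.9260, -1.1762) x4=(0.1059, -1.3286, 0.2015)
step 14: x0=(-2.0350, -1.9621, 0.2613) x1=(-0.8681, -0.6508, -0.9884) x2=(-1.1134, 0.3143, -0.0339) x3=(0.1038, 1.9226, -1.1775) x4=(0.0993, -1.3283, 0.2038)
step 15: x0=(-2.0425, -1.9658, 0.2657) x1=(-0.8588, -0.6563, -0.9921) x2=(-1.1177, 0.3312, -0.0355) x3=(0.1212, 1.9191, -1.1787) x4=(0.0926, -1.3281, 0.2060)
step 16: x0=(-2.0499, -1.9694, 0.2700) x1=(-0.8496, -0.6616, -0.9956) x2=(-1.1219, 0.3481, -0.0372) x3=(0.1386, 1.9157, -1.1799) x4=(0.0859, -1.3278, 0.2083)
step 17: x0=(-2.0574, -1.9731, 0.2744) x1=(-0.8403, -0.6668, -0.9990) x2=(-1.1260, 0.3648, -0.0389) x3=(0.1560, 1.9123, -1.1812) x4=(0.0792, -1.3276, 0.2105)
step 18: x0=(-2.0648, -1.9768, 0.2787) x1=(-0.8311, -0.6719, -1.0021) x2=(-1.1302, 0.3815, -0.0407) x3=(0.1734, 1.9089, -1.1824) x4=(0.0725, -1.3273, 0.2127)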